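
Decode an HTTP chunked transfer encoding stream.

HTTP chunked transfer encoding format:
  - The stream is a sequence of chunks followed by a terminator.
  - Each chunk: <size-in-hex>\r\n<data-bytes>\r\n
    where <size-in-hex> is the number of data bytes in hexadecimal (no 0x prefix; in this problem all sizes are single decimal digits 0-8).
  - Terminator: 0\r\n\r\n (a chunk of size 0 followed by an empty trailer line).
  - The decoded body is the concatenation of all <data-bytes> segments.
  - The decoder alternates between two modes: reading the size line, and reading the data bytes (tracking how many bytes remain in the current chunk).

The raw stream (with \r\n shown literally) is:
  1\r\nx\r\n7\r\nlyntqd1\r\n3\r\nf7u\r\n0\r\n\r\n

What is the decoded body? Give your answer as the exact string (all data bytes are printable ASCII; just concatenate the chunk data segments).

Answer: xlyntqd1f7u

Derivation:
Chunk 1: stream[0..1]='1' size=0x1=1, data at stream[3..4]='x' -> body[0..1], body so far='x'
Chunk 2: stream[6..7]='7' size=0x7=7, data at stream[9..16]='lyntqd1' -> body[1..8], body so far='xlyntqd1'
Chunk 3: stream[18..19]='3' size=0x3=3, data at stream[21..24]='f7u' -> body[8..11], body so far='xlyntqd1f7u'
Chunk 4: stream[26..27]='0' size=0 (terminator). Final body='xlyntqd1f7u' (11 bytes)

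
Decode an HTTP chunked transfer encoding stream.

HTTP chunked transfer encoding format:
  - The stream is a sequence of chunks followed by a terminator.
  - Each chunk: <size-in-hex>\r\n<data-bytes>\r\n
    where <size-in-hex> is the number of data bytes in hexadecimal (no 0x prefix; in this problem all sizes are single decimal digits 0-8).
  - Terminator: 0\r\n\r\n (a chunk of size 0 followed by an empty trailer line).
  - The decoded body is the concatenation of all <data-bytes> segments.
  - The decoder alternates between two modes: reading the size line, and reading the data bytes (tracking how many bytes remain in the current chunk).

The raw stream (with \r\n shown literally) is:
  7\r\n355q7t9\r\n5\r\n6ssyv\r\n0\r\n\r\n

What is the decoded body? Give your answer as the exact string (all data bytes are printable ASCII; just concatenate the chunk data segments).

Chunk 1: stream[0..1]='7' size=0x7=7, data at stream[3..10]='355q7t9' -> body[0..7], body so far='355q7t9'
Chunk 2: stream[12..13]='5' size=0x5=5, data at stream[15..20]='6ssyv' -> body[7..12], body so far='355q7t96ssyv'
Chunk 3: stream[22..23]='0' size=0 (terminator). Final body='355q7t96ssyv' (12 bytes)

Answer: 355q7t96ssyv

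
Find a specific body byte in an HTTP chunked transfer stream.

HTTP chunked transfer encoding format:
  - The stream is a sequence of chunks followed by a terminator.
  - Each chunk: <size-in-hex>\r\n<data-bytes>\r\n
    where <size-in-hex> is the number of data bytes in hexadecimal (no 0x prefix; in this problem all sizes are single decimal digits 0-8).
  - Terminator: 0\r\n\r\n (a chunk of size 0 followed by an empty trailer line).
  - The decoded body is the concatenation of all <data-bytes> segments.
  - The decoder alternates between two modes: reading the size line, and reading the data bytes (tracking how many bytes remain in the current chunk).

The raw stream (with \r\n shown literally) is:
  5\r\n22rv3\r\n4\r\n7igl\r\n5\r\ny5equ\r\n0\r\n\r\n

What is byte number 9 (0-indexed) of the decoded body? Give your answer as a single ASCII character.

Chunk 1: stream[0..1]='5' size=0x5=5, data at stream[3..8]='22rv3' -> body[0..5], body so far='22rv3'
Chunk 2: stream[10..11]='4' size=0x4=4, data at stream[13..17]='7igl' -> body[5..9], body so far='22rv37igl'
Chunk 3: stream[19..20]='5' size=0x5=5, data at stream[22..27]='y5equ' -> body[9..14], body so far='22rv37igly5equ'
Chunk 4: stream[29..30]='0' size=0 (terminator). Final body='22rv37igly5equ' (14 bytes)
Body byte 9 = 'y'

Answer: y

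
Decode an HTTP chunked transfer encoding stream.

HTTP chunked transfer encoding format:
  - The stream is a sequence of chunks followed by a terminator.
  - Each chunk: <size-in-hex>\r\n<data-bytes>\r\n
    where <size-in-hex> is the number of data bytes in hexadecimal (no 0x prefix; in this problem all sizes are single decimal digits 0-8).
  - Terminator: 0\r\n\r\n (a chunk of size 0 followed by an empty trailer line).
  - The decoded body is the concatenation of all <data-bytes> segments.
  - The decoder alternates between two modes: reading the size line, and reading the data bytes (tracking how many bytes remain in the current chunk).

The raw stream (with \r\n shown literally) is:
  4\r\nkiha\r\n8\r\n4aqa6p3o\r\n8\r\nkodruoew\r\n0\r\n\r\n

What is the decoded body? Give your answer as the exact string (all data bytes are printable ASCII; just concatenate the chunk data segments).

Answer: kiha4aqa6p3okodruoew

Derivation:
Chunk 1: stream[0..1]='4' size=0x4=4, data at stream[3..7]='kiha' -> body[0..4], body so far='kiha'
Chunk 2: stream[9..10]='8' size=0x8=8, data at stream[12..20]='4aqa6p3o' -> body[4..12], body so far='kiha4aqa6p3o'
Chunk 3: stream[22..23]='8' size=0x8=8, data at stream[25..33]='kodruoew' -> body[12..20], body so far='kiha4aqa6p3okodruoew'
Chunk 4: stream[35..36]='0' size=0 (terminator). Final body='kiha4aqa6p3okodruoew' (20 bytes)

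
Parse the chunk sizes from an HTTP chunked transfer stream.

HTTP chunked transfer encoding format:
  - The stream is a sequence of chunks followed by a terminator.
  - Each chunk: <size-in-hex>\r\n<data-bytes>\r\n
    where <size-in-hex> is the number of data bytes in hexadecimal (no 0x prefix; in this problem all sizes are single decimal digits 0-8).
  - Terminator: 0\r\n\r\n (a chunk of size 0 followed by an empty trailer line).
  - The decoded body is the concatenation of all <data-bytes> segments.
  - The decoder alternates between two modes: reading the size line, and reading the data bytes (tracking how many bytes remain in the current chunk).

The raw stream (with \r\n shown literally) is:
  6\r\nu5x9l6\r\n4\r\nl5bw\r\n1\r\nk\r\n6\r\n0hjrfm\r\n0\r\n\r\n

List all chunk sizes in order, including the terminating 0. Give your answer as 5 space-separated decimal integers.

Answer: 6 4 1 6 0

Derivation:
Chunk 1: stream[0..1]='6' size=0x6=6, data at stream[3..9]='u5x9l6' -> body[0..6], body so far='u5x9l6'
Chunk 2: stream[11..12]='4' size=0x4=4, data at stream[14..18]='l5bw' -> body[6..10], body so far='u5x9l6l5bw'
Chunk 3: stream[20..21]='1' size=0x1=1, data at stream[23..24]='k' -> body[10..11], body so far='u5x9l6l5bwk'
Chunk 4: stream[26..27]='6' size=0x6=6, data at stream[29..35]='0hjrfm' -> body[11..17], body so far='u5x9l6l5bwk0hjrfm'
Chunk 5: stream[37..38]='0' size=0 (terminator). Final body='u5x9l6l5bwk0hjrfm' (17 bytes)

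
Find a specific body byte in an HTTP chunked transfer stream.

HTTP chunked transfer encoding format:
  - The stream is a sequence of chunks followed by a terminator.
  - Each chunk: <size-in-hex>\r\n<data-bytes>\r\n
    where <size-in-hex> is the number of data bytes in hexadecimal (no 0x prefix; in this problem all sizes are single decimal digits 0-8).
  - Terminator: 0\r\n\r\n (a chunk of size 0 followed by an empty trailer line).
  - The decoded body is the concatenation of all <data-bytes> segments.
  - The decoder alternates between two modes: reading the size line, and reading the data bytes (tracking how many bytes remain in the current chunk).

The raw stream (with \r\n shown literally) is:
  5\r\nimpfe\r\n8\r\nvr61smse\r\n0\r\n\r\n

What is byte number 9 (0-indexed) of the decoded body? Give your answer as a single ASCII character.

Answer: s

Derivation:
Chunk 1: stream[0..1]='5' size=0x5=5, data at stream[3..8]='impfe' -> body[0..5], body so far='impfe'
Chunk 2: stream[10..11]='8' size=0x8=8, data at stream[13..21]='vr61smse' -> body[5..13], body so far='impfevr61smse'
Chunk 3: stream[23..24]='0' size=0 (terminator). Final body='impfevr61smse' (13 bytes)
Body byte 9 = 's'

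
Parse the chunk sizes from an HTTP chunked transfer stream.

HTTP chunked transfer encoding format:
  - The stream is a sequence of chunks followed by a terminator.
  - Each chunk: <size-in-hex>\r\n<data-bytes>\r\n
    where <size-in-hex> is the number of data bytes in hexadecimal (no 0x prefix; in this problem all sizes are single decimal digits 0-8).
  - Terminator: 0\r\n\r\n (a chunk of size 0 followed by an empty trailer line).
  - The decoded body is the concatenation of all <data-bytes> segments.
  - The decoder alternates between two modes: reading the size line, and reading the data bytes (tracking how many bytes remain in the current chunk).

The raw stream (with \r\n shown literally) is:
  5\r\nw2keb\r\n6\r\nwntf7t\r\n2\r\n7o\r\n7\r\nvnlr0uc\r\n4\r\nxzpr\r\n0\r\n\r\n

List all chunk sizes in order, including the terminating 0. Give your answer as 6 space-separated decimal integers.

Answer: 5 6 2 7 4 0

Derivation:
Chunk 1: stream[0..1]='5' size=0x5=5, data at stream[3..8]='w2keb' -> body[0..5], body so far='w2keb'
Chunk 2: stream[10..11]='6' size=0x6=6, data at stream[13..19]='wntf7t' -> body[5..11], body so far='w2kebwntf7t'
Chunk 3: stream[21..22]='2' size=0x2=2, data at stream[24..26]='7o' -> body[11..13], body so far='w2kebwntf7t7o'
Chunk 4: stream[28..29]='7' size=0x7=7, data at stream[31..38]='vnlr0uc' -> body[13..20], body so far='w2kebwntf7t7ovnlr0uc'
Chunk 5: stream[40..41]='4' size=0x4=4, data at stream[43..47]='xzpr' -> body[20..24], body so far='w2kebwntf7t7ovnlr0ucxzpr'
Chunk 6: stream[49..50]='0' size=0 (terminator). Final body='w2kebwntf7t7ovnlr0ucxzpr' (24 bytes)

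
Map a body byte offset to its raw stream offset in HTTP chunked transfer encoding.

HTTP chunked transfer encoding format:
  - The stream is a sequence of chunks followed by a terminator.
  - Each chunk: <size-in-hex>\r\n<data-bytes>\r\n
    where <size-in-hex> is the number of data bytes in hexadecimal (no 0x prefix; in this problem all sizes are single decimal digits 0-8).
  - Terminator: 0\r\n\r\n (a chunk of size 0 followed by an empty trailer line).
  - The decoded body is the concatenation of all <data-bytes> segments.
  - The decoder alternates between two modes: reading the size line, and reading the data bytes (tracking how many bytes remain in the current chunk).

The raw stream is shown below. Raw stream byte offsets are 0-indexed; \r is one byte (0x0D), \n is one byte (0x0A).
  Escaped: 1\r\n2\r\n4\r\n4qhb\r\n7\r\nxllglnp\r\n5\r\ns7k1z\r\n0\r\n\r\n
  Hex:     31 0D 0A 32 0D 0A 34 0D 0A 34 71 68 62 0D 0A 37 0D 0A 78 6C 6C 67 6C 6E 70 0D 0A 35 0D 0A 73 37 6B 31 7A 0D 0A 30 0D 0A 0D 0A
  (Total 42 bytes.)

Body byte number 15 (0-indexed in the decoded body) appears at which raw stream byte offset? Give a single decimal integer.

Chunk 1: stream[0..1]='1' size=0x1=1, data at stream[3..4]='2' -> body[0..1], body so far='2'
Chunk 2: stream[6..7]='4' size=0x4=4, data at stream[9..13]='4qhb' -> body[1..5], body so far='24qhb'
Chunk 3: stream[15..16]='7' size=0x7=7, data at stream[18..25]='xllglnp' -> body[5..12], body so far='24qhbxllglnp'
Chunk 4: stream[27..28]='5' size=0x5=5, data at stream[30..35]='s7k1z' -> body[12..17], body so far='24qhbxllglnps7k1z'
Chunk 5: stream[37..38]='0' size=0 (terminator). Final body='24qhbxllglnps7k1z' (17 bytes)
Body byte 15 at stream offset 33

Answer: 33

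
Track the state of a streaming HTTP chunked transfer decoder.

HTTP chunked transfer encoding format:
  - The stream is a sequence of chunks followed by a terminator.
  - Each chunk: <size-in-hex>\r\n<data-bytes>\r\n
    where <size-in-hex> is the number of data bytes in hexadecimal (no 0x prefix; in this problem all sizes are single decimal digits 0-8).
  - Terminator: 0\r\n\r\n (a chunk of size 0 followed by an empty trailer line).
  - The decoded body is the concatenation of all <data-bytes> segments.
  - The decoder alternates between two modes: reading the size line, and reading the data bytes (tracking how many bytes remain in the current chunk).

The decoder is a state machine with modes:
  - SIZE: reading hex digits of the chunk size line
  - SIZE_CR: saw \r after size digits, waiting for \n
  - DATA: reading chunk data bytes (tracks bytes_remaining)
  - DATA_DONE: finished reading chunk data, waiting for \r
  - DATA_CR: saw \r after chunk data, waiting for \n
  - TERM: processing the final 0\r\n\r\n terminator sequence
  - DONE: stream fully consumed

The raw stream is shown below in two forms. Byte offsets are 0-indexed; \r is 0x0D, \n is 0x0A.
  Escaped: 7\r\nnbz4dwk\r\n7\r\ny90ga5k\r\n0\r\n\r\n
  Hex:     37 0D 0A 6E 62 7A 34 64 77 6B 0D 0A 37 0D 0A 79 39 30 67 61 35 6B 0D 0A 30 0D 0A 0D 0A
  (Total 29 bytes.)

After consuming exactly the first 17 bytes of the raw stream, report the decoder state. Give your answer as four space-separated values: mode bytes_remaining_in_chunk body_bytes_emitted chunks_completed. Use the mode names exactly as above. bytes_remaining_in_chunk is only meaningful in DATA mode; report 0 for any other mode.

Answer: DATA 5 9 1

Derivation:
Byte 0 = '7': mode=SIZE remaining=0 emitted=0 chunks_done=0
Byte 1 = 0x0D: mode=SIZE_CR remaining=0 emitted=0 chunks_done=0
Byte 2 = 0x0A: mode=DATA remaining=7 emitted=0 chunks_done=0
Byte 3 = 'n': mode=DATA remaining=6 emitted=1 chunks_done=0
Byte 4 = 'b': mode=DATA remaining=5 emitted=2 chunks_done=0
Byte 5 = 'z': mode=DATA remaining=4 emitted=3 chunks_done=0
Byte 6 = '4': mode=DATA remaining=3 emitted=4 chunks_done=0
Byte 7 = 'd': mode=DATA remaining=2 emitted=5 chunks_done=0
Byte 8 = 'w': mode=DATA remaining=1 emitted=6 chunks_done=0
Byte 9 = 'k': mode=DATA_DONE remaining=0 emitted=7 chunks_done=0
Byte 10 = 0x0D: mode=DATA_CR remaining=0 emitted=7 chunks_done=0
Byte 11 = 0x0A: mode=SIZE remaining=0 emitted=7 chunks_done=1
Byte 12 = '7': mode=SIZE remaining=0 emitted=7 chunks_done=1
Byte 13 = 0x0D: mode=SIZE_CR remaining=0 emitted=7 chunks_done=1
Byte 14 = 0x0A: mode=DATA remaining=7 emitted=7 chunks_done=1
Byte 15 = 'y': mode=DATA remaining=6 emitted=8 chunks_done=1
Byte 16 = '9': mode=DATA remaining=5 emitted=9 chunks_done=1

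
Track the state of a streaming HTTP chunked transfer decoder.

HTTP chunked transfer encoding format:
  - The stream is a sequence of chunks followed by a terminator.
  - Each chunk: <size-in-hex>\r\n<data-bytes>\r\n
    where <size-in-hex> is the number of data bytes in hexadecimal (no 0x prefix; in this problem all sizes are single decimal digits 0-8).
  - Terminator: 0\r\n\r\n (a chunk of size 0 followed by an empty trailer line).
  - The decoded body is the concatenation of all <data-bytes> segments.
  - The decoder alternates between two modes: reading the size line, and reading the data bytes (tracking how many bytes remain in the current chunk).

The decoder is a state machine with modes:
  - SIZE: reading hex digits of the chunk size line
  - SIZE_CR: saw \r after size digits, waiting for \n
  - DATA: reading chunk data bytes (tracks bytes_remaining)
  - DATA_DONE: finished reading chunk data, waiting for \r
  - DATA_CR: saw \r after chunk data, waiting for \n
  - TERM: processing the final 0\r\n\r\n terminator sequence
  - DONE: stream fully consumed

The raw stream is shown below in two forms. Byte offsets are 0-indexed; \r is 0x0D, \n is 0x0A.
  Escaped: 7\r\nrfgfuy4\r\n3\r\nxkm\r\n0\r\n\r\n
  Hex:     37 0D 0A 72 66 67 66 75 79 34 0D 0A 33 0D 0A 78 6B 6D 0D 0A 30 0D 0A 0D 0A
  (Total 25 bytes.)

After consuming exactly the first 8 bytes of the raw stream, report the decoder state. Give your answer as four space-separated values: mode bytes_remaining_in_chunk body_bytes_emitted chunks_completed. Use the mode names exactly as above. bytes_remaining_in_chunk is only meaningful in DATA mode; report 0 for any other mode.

Answer: DATA 2 5 0

Derivation:
Byte 0 = '7': mode=SIZE remaining=0 emitted=0 chunks_done=0
Byte 1 = 0x0D: mode=SIZE_CR remaining=0 emitted=0 chunks_done=0
Byte 2 = 0x0A: mode=DATA remaining=7 emitted=0 chunks_done=0
Byte 3 = 'r': mode=DATA remaining=6 emitted=1 chunks_done=0
Byte 4 = 'f': mode=DATA remaining=5 emitted=2 chunks_done=0
Byte 5 = 'g': mode=DATA remaining=4 emitted=3 chunks_done=0
Byte 6 = 'f': mode=DATA remaining=3 emitted=4 chunks_done=0
Byte 7 = 'u': mode=DATA remaining=2 emitted=5 chunks_done=0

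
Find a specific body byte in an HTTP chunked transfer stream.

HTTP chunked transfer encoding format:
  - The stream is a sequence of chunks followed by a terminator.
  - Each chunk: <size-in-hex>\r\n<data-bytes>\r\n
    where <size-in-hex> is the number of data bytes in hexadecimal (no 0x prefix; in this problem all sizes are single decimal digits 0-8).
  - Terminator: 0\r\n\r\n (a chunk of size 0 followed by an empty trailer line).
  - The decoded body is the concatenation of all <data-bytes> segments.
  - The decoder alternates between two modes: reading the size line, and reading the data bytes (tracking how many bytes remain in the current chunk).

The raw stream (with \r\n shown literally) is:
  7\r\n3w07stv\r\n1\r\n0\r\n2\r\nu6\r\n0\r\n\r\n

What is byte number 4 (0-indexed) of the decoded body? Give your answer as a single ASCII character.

Chunk 1: stream[0..1]='7' size=0x7=7, data at stream[3..10]='3w07stv' -> body[0..7], body so far='3w07stv'
Chunk 2: stream[12..13]='1' size=0x1=1, data at stream[15..16]='0' -> body[7..8], body so far='3w07stv0'
Chunk 3: stream[18..19]='2' size=0x2=2, data at stream[21..23]='u6' -> body[8..10], body so far='3w07stv0u6'
Chunk 4: stream[25..26]='0' size=0 (terminator). Final body='3w07stv0u6' (10 bytes)
Body byte 4 = 's'

Answer: s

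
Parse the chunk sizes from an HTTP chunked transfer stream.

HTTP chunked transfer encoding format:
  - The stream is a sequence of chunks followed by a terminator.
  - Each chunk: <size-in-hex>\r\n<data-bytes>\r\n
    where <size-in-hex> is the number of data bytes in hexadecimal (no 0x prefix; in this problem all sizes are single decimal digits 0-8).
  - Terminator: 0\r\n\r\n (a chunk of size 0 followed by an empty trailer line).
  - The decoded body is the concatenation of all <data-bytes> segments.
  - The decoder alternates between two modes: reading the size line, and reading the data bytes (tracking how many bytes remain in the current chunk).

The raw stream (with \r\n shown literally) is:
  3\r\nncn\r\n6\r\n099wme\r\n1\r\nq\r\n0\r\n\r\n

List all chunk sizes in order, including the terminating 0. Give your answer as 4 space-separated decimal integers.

Answer: 3 6 1 0

Derivation:
Chunk 1: stream[0..1]='3' size=0x3=3, data at stream[3..6]='ncn' -> body[0..3], body so far='ncn'
Chunk 2: stream[8..9]='6' size=0x6=6, data at stream[11..17]='099wme' -> body[3..9], body so far='ncn099wme'
Chunk 3: stream[19..20]='1' size=0x1=1, data at stream[22..23]='q' -> body[9..10], body so far='ncn099wmeq'
Chunk 4: stream[25..26]='0' size=0 (terminator). Final body='ncn099wmeq' (10 bytes)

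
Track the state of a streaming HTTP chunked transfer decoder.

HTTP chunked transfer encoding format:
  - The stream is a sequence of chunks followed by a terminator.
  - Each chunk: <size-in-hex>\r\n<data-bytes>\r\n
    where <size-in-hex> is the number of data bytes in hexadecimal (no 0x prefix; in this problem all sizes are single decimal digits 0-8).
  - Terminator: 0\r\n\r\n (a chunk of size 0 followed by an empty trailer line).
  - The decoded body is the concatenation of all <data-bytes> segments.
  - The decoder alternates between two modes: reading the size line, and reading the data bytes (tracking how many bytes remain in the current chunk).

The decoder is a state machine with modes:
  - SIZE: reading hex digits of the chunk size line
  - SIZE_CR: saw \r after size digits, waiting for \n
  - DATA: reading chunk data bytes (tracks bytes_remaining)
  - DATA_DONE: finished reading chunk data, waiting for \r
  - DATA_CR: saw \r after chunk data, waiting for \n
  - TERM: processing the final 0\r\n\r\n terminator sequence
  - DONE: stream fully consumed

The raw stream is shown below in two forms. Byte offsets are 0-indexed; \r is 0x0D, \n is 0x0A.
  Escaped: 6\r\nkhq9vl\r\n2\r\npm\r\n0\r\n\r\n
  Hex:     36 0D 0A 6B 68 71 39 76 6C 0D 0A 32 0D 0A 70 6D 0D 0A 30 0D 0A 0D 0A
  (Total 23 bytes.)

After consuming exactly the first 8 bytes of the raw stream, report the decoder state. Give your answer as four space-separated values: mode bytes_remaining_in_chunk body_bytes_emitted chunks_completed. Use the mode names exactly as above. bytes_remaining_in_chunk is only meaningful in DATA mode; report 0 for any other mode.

Byte 0 = '6': mode=SIZE remaining=0 emitted=0 chunks_done=0
Byte 1 = 0x0D: mode=SIZE_CR remaining=0 emitted=0 chunks_done=0
Byte 2 = 0x0A: mode=DATA remaining=6 emitted=0 chunks_done=0
Byte 3 = 'k': mode=DATA remaining=5 emitted=1 chunks_done=0
Byte 4 = 'h': mode=DATA remaining=4 emitted=2 chunks_done=0
Byte 5 = 'q': mode=DATA remaining=3 emitted=3 chunks_done=0
Byte 6 = '9': mode=DATA remaining=2 emitted=4 chunks_done=0
Byte 7 = 'v': mode=DATA remaining=1 emitted=5 chunks_done=0

Answer: DATA 1 5 0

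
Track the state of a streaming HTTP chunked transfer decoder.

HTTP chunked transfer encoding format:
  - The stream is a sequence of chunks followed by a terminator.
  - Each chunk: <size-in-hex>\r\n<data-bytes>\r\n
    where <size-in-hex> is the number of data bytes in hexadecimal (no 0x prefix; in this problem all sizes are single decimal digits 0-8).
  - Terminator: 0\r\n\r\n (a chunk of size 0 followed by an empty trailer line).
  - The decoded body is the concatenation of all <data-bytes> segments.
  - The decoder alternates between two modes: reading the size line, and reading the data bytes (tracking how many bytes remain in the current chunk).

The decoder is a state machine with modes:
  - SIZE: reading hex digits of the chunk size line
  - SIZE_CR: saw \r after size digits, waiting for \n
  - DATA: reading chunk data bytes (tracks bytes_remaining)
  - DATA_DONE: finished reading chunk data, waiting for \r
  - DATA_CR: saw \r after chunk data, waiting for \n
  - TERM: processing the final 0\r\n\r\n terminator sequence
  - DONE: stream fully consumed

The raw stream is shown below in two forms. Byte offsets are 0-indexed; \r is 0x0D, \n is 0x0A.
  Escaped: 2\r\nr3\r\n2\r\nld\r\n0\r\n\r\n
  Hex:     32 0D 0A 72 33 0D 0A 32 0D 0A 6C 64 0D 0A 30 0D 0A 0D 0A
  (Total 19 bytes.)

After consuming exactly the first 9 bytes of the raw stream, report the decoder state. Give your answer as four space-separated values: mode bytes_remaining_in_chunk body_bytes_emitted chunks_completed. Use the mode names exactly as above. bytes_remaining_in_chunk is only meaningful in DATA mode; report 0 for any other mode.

Byte 0 = '2': mode=SIZE remaining=0 emitted=0 chunks_done=0
Byte 1 = 0x0D: mode=SIZE_CR remaining=0 emitted=0 chunks_done=0
Byte 2 = 0x0A: mode=DATA remaining=2 emitted=0 chunks_done=0
Byte 3 = 'r': mode=DATA remaining=1 emitted=1 chunks_done=0
Byte 4 = '3': mode=DATA_DONE remaining=0 emitted=2 chunks_done=0
Byte 5 = 0x0D: mode=DATA_CR remaining=0 emitted=2 chunks_done=0
Byte 6 = 0x0A: mode=SIZE remaining=0 emitted=2 chunks_done=1
Byte 7 = '2': mode=SIZE remaining=0 emitted=2 chunks_done=1
Byte 8 = 0x0D: mode=SIZE_CR remaining=0 emitted=2 chunks_done=1

Answer: SIZE_CR 0 2 1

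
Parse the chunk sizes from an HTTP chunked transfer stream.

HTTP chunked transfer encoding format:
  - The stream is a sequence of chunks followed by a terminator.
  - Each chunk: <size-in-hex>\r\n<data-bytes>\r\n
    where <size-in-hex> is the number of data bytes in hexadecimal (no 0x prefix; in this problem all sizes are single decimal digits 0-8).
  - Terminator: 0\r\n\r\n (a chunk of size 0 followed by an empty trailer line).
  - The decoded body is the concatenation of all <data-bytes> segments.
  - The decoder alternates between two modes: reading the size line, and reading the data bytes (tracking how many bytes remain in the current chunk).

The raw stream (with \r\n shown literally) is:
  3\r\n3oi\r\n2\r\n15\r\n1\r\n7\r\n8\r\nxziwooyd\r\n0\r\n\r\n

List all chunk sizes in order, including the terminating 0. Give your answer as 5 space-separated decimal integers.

Answer: 3 2 1 8 0

Derivation:
Chunk 1: stream[0..1]='3' size=0x3=3, data at stream[3..6]='3oi' -> body[0..3], body so far='3oi'
Chunk 2: stream[8..9]='2' size=0x2=2, data at stream[11..13]='15' -> body[3..5], body so far='3oi15'
Chunk 3: stream[15..16]='1' size=0x1=1, data at stream[18..19]='7' -> body[5..6], body so far='3oi157'
Chunk 4: stream[21..22]='8' size=0x8=8, data at stream[24..32]='xziwooyd' -> body[6..14], body so far='3oi157xziwooyd'
Chunk 5: stream[34..35]='0' size=0 (terminator). Final body='3oi157xziwooyd' (14 bytes)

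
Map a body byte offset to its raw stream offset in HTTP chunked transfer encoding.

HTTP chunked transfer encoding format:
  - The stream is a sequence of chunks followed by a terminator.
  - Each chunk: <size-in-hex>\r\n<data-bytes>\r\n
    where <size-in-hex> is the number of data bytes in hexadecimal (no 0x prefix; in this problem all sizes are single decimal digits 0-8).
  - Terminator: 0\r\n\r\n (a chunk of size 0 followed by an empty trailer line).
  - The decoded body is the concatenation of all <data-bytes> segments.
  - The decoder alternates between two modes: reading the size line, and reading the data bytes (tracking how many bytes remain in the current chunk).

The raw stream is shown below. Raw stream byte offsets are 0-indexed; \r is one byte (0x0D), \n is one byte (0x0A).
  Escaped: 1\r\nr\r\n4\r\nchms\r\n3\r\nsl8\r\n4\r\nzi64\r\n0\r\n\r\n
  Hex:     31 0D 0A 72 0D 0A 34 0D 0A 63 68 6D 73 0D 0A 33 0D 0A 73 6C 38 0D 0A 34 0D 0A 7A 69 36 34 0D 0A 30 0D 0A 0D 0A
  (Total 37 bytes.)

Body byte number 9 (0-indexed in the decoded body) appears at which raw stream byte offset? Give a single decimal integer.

Chunk 1: stream[0..1]='1' size=0x1=1, data at stream[3..4]='r' -> body[0..1], body so far='r'
Chunk 2: stream[6..7]='4' size=0x4=4, data at stream[9..13]='chms' -> body[1..5], body so far='rchms'
Chunk 3: stream[15..16]='3' size=0x3=3, data at stream[18..21]='sl8' -> body[5..8], body so far='rchmssl8'
Chunk 4: stream[23..24]='4' size=0x4=4, data at stream[26..30]='zi64' -> body[8..12], body so far='rchmssl8zi64'
Chunk 5: stream[32..33]='0' size=0 (terminator). Final body='rchmssl8zi64' (12 bytes)
Body byte 9 at stream offset 27

Answer: 27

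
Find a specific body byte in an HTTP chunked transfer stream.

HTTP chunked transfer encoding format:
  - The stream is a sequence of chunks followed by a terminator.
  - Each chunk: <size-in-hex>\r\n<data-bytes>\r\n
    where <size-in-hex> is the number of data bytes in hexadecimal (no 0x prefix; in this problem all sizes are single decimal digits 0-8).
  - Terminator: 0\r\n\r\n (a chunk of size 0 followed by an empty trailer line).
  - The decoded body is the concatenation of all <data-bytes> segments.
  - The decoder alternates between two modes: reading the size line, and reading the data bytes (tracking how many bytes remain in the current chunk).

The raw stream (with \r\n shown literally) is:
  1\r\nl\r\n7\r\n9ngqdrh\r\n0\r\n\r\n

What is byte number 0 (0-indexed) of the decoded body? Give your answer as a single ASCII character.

Chunk 1: stream[0..1]='1' size=0x1=1, data at stream[3..4]='l' -> body[0..1], body so far='l'
Chunk 2: stream[6..7]='7' size=0x7=7, data at stream[9..16]='9ngqdrh' -> body[1..8], body so far='l9ngqdrh'
Chunk 3: stream[18..19]='0' size=0 (terminator). Final body='l9ngqdrh' (8 bytes)
Body byte 0 = 'l'

Answer: l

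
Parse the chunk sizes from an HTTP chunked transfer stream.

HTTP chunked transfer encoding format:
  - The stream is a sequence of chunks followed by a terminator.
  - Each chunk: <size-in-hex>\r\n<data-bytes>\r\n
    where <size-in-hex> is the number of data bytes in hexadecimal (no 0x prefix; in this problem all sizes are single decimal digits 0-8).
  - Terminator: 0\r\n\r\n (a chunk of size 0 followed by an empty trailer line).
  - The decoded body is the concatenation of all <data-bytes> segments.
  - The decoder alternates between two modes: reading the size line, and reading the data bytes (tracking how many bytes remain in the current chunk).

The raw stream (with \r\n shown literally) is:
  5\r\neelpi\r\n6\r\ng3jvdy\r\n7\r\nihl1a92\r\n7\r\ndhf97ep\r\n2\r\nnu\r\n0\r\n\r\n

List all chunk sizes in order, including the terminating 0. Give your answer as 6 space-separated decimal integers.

Answer: 5 6 7 7 2 0

Derivation:
Chunk 1: stream[0..1]='5' size=0x5=5, data at stream[3..8]='eelpi' -> body[0..5], body so far='eelpi'
Chunk 2: stream[10..11]='6' size=0x6=6, data at stream[13..19]='g3jvdy' -> body[5..11], body so far='eelpig3jvdy'
Chunk 3: stream[21..22]='7' size=0x7=7, data at stream[24..31]='ihl1a92' -> body[11..18], body so far='eelpig3jvdyihl1a92'
Chunk 4: stream[33..34]='7' size=0x7=7, data at stream[36..43]='dhf97ep' -> body[18..25], body so far='eelpig3jvdyihl1a92dhf97ep'
Chunk 5: stream[45..46]='2' size=0x2=2, data at stream[48..50]='nu' -> body[25..27], body so far='eelpig3jvdyihl1a92dhf97epnu'
Chunk 6: stream[52..53]='0' size=0 (terminator). Final body='eelpig3jvdyihl1a92dhf97epnu' (27 bytes)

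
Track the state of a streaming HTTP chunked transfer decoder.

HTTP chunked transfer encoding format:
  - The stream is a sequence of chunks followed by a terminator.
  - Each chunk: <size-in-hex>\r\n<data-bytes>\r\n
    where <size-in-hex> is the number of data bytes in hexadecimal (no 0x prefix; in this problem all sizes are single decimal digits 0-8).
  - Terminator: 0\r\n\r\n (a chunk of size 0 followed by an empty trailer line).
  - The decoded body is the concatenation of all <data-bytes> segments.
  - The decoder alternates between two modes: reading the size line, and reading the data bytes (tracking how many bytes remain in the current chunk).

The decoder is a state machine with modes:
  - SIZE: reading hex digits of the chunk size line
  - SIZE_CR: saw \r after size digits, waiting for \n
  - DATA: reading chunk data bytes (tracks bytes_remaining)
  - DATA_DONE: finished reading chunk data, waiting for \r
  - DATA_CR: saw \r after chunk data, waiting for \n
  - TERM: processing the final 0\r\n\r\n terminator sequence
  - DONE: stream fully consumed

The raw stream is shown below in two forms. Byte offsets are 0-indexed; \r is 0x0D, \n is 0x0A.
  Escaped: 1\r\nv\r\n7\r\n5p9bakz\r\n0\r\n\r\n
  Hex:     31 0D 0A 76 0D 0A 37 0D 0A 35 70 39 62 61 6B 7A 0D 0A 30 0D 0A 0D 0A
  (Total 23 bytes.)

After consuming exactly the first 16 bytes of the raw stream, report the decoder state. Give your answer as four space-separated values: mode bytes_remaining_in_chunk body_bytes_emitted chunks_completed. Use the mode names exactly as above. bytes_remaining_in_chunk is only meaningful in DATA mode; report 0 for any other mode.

Byte 0 = '1': mode=SIZE remaining=0 emitted=0 chunks_done=0
Byte 1 = 0x0D: mode=SIZE_CR remaining=0 emitted=0 chunks_done=0
Byte 2 = 0x0A: mode=DATA remaining=1 emitted=0 chunks_done=0
Byte 3 = 'v': mode=DATA_DONE remaining=0 emitted=1 chunks_done=0
Byte 4 = 0x0D: mode=DATA_CR remaining=0 emitted=1 chunks_done=0
Byte 5 = 0x0A: mode=SIZE remaining=0 emitted=1 chunks_done=1
Byte 6 = '7': mode=SIZE remaining=0 emitted=1 chunks_done=1
Byte 7 = 0x0D: mode=SIZE_CR remaining=0 emitted=1 chunks_done=1
Byte 8 = 0x0A: mode=DATA remaining=7 emitted=1 chunks_done=1
Byte 9 = '5': mode=DATA remaining=6 emitted=2 chunks_done=1
Byte 10 = 'p': mode=DATA remaining=5 emitted=3 chunks_done=1
Byte 11 = '9': mode=DATA remaining=4 emitted=4 chunks_done=1
Byte 12 = 'b': mode=DATA remaining=3 emitted=5 chunks_done=1
Byte 13 = 'a': mode=DATA remaining=2 emitted=6 chunks_done=1
Byte 14 = 'k': mode=DATA remaining=1 emitted=7 chunks_done=1
Byte 15 = 'z': mode=DATA_DONE remaining=0 emitted=8 chunks_done=1

Answer: DATA_DONE 0 8 1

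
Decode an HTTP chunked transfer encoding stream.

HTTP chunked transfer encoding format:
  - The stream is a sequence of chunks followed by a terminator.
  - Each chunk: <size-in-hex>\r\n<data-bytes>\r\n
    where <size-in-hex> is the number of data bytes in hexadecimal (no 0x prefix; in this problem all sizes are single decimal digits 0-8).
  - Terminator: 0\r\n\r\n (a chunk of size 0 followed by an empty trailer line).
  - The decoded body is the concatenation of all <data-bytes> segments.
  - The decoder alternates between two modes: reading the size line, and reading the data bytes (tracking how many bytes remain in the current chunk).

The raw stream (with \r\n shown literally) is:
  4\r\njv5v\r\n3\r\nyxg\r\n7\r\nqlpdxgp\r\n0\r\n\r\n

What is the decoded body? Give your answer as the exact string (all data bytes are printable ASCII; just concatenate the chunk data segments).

Answer: jv5vyxgqlpdxgp

Derivation:
Chunk 1: stream[0..1]='4' size=0x4=4, data at stream[3..7]='jv5v' -> body[0..4], body so far='jv5v'
Chunk 2: stream[9..10]='3' size=0x3=3, data at stream[12..15]='yxg' -> body[4..7], body so far='jv5vyxg'
Chunk 3: stream[17..18]='7' size=0x7=7, data at stream[20..27]='qlpdxgp' -> body[7..14], body so far='jv5vyxgqlpdxgp'
Chunk 4: stream[29..30]='0' size=0 (terminator). Final body='jv5vyxgqlpdxgp' (14 bytes)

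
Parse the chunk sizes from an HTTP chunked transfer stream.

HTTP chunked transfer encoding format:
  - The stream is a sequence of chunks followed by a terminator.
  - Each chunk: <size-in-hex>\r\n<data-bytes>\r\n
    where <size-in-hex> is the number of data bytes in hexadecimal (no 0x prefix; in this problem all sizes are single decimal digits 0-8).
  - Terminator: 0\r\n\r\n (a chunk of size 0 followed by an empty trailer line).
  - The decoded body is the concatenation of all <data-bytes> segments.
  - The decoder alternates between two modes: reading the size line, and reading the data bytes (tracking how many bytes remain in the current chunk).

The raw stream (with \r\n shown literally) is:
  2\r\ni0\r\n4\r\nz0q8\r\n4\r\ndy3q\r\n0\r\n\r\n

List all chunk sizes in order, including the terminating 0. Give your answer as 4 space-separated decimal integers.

Chunk 1: stream[0..1]='2' size=0x2=2, data at stream[3..5]='i0' -> body[0..2], body so far='i0'
Chunk 2: stream[7..8]='4' size=0x4=4, data at stream[10..14]='z0q8' -> body[2..6], body so far='i0z0q8'
Chunk 3: stream[16..17]='4' size=0x4=4, data at stream[19..23]='dy3q' -> body[6..10], body so far='i0z0q8dy3q'
Chunk 4: stream[25..26]='0' size=0 (terminator). Final body='i0z0q8dy3q' (10 bytes)

Answer: 2 4 4 0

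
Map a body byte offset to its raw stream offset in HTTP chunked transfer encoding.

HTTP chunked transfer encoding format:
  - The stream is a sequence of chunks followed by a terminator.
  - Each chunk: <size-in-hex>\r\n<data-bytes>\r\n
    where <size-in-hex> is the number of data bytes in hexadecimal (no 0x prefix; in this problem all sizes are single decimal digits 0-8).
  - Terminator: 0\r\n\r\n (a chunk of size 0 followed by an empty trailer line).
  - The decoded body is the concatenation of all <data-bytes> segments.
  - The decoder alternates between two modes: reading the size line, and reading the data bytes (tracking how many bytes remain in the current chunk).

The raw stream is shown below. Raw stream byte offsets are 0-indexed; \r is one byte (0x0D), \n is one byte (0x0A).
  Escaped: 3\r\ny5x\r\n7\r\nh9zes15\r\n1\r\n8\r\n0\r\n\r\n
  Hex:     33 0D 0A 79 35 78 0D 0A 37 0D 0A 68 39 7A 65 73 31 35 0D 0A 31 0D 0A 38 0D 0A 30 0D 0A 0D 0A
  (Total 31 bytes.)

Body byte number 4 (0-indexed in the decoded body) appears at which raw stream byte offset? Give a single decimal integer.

Chunk 1: stream[0..1]='3' size=0x3=3, data at stream[3..6]='y5x' -> body[0..3], body so far='y5x'
Chunk 2: stream[8..9]='7' size=0x7=7, data at stream[11..18]='h9zes15' -> body[3..10], body so far='y5xh9zes15'
Chunk 3: stream[20..21]='1' size=0x1=1, data at stream[23..24]='8' -> body[10..11], body so far='y5xh9zes158'
Chunk 4: stream[26..27]='0' size=0 (terminator). Final body='y5xh9zes158' (11 bytes)
Body byte 4 at stream offset 12

Answer: 12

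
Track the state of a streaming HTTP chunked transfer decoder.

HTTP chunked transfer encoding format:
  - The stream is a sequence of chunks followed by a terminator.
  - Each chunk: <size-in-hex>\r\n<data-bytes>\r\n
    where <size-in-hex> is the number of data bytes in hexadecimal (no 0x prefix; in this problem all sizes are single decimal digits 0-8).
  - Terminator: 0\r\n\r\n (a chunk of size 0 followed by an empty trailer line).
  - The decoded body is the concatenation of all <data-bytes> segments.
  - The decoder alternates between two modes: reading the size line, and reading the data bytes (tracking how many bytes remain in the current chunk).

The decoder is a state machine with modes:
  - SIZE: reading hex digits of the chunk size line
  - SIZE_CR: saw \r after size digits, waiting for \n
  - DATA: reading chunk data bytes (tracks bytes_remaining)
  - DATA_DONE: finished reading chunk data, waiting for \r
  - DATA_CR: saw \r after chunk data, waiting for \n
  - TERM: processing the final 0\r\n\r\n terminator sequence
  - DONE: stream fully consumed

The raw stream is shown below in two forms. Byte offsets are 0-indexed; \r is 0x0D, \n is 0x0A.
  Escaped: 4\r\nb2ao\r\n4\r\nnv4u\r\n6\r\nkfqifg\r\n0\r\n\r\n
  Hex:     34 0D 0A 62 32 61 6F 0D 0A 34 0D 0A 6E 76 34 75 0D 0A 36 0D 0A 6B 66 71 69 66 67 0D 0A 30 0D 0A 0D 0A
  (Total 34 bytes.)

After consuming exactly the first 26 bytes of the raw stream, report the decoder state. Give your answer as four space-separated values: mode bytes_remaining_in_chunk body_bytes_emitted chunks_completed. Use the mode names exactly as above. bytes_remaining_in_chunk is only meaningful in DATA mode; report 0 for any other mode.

Byte 0 = '4': mode=SIZE remaining=0 emitted=0 chunks_done=0
Byte 1 = 0x0D: mode=SIZE_CR remaining=0 emitted=0 chunks_done=0
Byte 2 = 0x0A: mode=DATA remaining=4 emitted=0 chunks_done=0
Byte 3 = 'b': mode=DATA remaining=3 emitted=1 chunks_done=0
Byte 4 = '2': mode=DATA remaining=2 emitted=2 chunks_done=0
Byte 5 = 'a': mode=DATA remaining=1 emitted=3 chunks_done=0
Byte 6 = 'o': mode=DATA_DONE remaining=0 emitted=4 chunks_done=0
Byte 7 = 0x0D: mode=DATA_CR remaining=0 emitted=4 chunks_done=0
Byte 8 = 0x0A: mode=SIZE remaining=0 emitted=4 chunks_done=1
Byte 9 = '4': mode=SIZE remaining=0 emitted=4 chunks_done=1
Byte 10 = 0x0D: mode=SIZE_CR remaining=0 emitted=4 chunks_done=1
Byte 11 = 0x0A: mode=DATA remaining=4 emitted=4 chunks_done=1
Byte 12 = 'n': mode=DATA remaining=3 emitted=5 chunks_done=1
Byte 13 = 'v': mode=DATA remaining=2 emitted=6 chunks_done=1
Byte 14 = '4': mode=DATA remaining=1 emitted=7 chunks_done=1
Byte 15 = 'u': mode=DATA_DONE remaining=0 emitted=8 chunks_done=1
Byte 16 = 0x0D: mode=DATA_CR remaining=0 emitted=8 chunks_done=1
Byte 17 = 0x0A: mode=SIZE remaining=0 emitted=8 chunks_done=2
Byte 18 = '6': mode=SIZE remaining=0 emitted=8 chunks_done=2
Byte 19 = 0x0D: mode=SIZE_CR remaining=0 emitted=8 chunks_done=2
Byte 20 = 0x0A: mode=DATA remaining=6 emitted=8 chunks_done=2
Byte 21 = 'k': mode=DATA remaining=5 emitted=9 chunks_done=2
Byte 22 = 'f': mode=DATA remaining=4 emitted=10 chunks_done=2
Byte 23 = 'q': mode=DATA remaining=3 emitted=11 chunks_done=2
Byte 24 = 'i': mode=DATA remaining=2 emitted=12 chunks_done=2
Byte 25 = 'f': mode=DATA remaining=1 emitted=13 chunks_done=2

Answer: DATA 1 13 2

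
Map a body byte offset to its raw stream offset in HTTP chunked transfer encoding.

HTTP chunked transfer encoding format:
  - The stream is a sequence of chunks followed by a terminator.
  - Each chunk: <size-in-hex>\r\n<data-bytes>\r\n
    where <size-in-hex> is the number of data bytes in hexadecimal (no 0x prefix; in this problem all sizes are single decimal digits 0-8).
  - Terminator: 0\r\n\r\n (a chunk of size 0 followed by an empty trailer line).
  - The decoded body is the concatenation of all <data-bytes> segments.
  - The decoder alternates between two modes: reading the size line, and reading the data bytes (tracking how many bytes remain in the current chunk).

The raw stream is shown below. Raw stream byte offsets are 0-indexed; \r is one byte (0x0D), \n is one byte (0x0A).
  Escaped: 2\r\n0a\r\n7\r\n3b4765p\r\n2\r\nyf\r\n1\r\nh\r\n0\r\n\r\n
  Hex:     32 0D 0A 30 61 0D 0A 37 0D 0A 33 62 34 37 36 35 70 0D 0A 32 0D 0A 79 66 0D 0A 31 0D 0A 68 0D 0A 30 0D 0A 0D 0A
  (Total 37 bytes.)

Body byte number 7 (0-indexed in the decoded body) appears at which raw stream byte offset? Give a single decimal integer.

Chunk 1: stream[0..1]='2' size=0x2=2, data at stream[3..5]='0a' -> body[0..2], body so far='0a'
Chunk 2: stream[7..8]='7' size=0x7=7, data at stream[10..17]='3b4765p' -> body[2..9], body so far='0a3b4765p'
Chunk 3: stream[19..20]='2' size=0x2=2, data at stream[22..24]='yf' -> body[9..11], body so far='0a3b4765pyf'
Chunk 4: stream[26..27]='1' size=0x1=1, data at stream[29..30]='h' -> body[11..12], body so far='0a3b4765pyfh'
Chunk 5: stream[32..33]='0' size=0 (terminator). Final body='0a3b4765pyfh' (12 bytes)
Body byte 7 at stream offset 15

Answer: 15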